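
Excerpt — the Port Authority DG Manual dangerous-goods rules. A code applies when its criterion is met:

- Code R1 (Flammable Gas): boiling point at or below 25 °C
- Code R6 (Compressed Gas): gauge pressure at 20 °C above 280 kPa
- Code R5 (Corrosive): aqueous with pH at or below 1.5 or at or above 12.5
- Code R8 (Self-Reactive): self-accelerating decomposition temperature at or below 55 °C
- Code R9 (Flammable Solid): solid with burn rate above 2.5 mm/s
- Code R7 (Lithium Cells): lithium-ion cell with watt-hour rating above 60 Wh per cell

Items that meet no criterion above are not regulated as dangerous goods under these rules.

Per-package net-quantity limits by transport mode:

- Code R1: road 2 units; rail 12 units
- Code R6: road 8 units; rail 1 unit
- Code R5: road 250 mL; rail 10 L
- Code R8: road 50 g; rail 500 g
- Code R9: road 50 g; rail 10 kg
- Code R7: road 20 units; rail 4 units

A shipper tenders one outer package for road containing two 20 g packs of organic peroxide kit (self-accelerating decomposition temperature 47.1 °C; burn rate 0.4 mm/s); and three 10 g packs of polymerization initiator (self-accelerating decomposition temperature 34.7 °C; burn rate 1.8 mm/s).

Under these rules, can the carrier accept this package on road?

No

Self-accelerating decomposition temperature 47.1 °C meets the Code R8 criterion (Self-Reactive), so the organic peroxide kit is Code R8.
With self-accelerating decomposition temperature 34.7 °C (≤ 55 °C), the polymerization initiator falls in Code R8.
Total Code R8: (two 20 g packs = 40 g) + (three 10 g packs = 30 g) = 70 g.
70 g exceeds the road limit of 50 g for Code R8.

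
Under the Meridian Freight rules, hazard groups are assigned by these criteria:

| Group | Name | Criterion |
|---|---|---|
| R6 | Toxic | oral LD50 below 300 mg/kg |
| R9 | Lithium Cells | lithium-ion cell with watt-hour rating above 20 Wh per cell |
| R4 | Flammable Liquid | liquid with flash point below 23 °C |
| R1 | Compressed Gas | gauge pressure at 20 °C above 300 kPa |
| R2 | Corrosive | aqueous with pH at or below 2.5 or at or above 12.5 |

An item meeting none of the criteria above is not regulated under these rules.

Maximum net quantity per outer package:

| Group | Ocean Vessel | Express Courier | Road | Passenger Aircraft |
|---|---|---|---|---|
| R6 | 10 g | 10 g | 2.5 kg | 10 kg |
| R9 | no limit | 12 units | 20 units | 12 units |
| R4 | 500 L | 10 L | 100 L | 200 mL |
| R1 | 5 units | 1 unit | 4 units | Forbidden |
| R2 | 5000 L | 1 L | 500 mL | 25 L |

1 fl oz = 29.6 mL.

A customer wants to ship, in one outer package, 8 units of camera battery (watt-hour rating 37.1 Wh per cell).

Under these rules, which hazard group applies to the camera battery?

The camera battery has watt-hour rating 37.1 Wh per cell, which is > 20 Wh per cell, so it is Group R9 (Lithium Cells).

Group R9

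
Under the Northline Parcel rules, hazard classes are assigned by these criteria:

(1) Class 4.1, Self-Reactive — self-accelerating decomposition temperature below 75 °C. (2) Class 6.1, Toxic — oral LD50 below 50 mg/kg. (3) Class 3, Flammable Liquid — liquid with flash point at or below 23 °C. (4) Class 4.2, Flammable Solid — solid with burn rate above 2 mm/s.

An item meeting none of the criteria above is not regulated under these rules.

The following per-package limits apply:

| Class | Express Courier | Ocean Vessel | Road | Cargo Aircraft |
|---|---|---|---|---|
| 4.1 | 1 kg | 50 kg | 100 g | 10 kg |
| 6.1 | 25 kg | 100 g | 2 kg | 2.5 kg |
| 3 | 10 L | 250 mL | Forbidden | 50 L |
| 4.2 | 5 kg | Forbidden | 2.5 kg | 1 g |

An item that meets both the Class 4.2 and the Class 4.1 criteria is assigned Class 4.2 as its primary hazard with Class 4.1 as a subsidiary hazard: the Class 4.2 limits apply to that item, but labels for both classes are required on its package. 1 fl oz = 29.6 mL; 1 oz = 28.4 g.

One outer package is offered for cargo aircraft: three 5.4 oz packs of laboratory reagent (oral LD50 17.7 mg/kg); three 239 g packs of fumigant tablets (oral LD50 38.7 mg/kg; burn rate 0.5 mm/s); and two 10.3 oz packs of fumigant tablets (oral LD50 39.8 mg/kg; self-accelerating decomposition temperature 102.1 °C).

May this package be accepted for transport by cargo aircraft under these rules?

The laboratory reagent has oral LD50 17.7 mg/kg, which is < 50 mg/kg, so it is Class 6.1 (Toxic).
The fumigant tablets have oral LD50 38.7 mg/kg, which is < 50 mg/kg, so they are Class 6.1 (Toxic).
With oral LD50 39.8 mg/kg (< 50 mg/kg), the fumigant tablets fall in Class 6.1.
Class 6.1 net quantity: (three 5.4 oz packs = 460.08 g) + (three 239 g packs = 717 g) + (two 10.3 oz packs = 585.04 g) = 1762.12 g.
That is within the Class 6.1 cargo aircraft limit of 2.5 kg.

Yes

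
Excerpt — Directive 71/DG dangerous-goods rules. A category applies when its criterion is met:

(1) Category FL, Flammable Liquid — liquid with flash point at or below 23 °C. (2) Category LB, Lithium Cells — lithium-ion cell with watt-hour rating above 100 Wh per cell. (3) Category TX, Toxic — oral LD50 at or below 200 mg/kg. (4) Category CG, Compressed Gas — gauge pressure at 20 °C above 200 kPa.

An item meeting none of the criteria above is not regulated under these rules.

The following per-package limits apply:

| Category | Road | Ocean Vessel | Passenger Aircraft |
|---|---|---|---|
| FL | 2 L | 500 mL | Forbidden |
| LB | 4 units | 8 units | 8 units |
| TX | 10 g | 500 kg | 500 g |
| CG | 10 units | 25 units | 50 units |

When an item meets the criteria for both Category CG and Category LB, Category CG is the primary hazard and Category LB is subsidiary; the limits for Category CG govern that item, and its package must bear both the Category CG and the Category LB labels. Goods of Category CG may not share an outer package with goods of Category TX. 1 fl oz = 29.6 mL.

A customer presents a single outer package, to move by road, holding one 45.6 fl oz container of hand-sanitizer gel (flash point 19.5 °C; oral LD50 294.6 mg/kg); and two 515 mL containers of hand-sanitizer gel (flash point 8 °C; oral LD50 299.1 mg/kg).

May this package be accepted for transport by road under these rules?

No

The hand-sanitizer gel has flash point 19.5 °C, which is ≤ 23 °C, so it is Category FL (Flammable Liquid).
The hand-sanitizer gel has flash point 8 °C, which is ≤ 23 °C, so it is Category FL (Flammable Liquid).
Total Category FL: (one 45.6 fl oz container = 1349.76 mL) + (two 515 mL containers = 1.03 L) = 2379.76 mL.
2379.76 mL > 2 L (road limit, Category FL) — over the limit.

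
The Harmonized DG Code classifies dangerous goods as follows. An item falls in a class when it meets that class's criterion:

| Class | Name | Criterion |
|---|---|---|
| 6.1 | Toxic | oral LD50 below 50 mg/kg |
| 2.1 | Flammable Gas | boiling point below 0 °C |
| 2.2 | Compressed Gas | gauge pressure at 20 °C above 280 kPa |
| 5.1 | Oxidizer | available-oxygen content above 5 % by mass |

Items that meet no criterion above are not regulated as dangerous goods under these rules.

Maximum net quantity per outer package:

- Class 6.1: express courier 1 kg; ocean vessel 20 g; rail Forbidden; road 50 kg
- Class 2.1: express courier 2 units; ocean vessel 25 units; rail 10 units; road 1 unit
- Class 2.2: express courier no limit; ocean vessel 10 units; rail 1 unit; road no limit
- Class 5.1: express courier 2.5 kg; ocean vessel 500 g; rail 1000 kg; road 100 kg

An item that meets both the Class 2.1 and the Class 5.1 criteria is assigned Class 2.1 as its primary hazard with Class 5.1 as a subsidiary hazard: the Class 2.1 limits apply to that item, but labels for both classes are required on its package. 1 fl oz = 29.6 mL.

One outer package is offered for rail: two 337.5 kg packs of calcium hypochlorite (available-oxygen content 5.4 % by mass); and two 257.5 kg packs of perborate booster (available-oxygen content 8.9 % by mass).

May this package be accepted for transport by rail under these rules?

Available-oxygen content 5.4 % by mass meets the Class 5.1 criterion (Oxidizer), so the calcium hypochlorite is Class 5.1.
With available-oxygen content 8.9 % by mass (> 5 % by mass), the perborate booster falls in Class 5.1.
Total Class 5.1: (two 337.5 kg packs = 675 kg) + (two 257.5 kg packs = 515 kg) = 1190 kg.
That exceeds the Class 5.1 rail limit of 1000 kg.

No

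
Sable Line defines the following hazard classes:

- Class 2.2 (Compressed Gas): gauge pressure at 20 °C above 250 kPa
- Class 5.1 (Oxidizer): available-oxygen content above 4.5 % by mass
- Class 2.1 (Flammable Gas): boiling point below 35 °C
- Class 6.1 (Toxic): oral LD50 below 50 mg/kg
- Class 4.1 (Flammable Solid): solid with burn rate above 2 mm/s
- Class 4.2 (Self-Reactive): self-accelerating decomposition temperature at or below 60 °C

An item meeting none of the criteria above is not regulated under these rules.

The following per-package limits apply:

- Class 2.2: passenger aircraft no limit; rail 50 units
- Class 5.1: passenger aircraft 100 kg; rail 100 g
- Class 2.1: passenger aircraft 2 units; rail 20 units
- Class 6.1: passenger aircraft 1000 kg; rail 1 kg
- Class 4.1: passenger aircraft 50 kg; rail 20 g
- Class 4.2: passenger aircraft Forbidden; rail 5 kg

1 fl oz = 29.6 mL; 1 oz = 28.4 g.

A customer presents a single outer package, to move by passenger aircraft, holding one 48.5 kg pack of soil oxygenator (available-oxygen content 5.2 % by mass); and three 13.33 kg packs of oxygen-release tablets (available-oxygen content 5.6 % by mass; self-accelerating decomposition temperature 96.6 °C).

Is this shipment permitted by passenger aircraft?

Available-oxygen content 5.2 % by mass meets the Class 5.1 criterion (Oxidizer), so the soil oxygenator is Class 5.1.
The oxygen-release tablets have available-oxygen content 5.6 % by mass, which is > 4.5 % by mass, so they are Class 5.1 (Oxidizer).
Class 5.1 net quantity: 48.5 kg + (three 13.33 kg packs = 39.99 kg) = 88.49 kg.
88.49 kg ≤ 100 kg (passenger aircraft limit, Class 5.1) — within limit.

Yes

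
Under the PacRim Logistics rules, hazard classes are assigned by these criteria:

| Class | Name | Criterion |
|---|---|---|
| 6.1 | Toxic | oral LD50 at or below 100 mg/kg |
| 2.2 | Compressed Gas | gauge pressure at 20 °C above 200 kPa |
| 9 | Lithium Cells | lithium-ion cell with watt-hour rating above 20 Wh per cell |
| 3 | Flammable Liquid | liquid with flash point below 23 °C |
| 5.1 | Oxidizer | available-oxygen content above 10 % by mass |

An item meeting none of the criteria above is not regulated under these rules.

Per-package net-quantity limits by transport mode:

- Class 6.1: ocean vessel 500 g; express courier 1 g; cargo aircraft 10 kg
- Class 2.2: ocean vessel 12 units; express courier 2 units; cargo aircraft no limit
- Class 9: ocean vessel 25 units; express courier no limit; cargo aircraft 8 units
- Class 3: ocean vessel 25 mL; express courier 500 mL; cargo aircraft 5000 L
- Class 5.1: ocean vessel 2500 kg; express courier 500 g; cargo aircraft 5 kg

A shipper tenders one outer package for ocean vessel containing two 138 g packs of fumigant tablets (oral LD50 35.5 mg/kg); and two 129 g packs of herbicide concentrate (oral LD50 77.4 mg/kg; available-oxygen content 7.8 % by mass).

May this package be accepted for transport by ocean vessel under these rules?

No

Oral LD50 35.5 mg/kg meets the Class 6.1 criterion (Toxic), so the fumigant tablets are Class 6.1.
Herbicide concentrate: oral LD50 77.4 mg/kg ≤ 100 mg/kg → Class 6.1 (Toxic).
Class 6.1 net quantity: (two 138 g packs = 276 g) + (two 129 g packs = 258 g) = 534 g.
That exceeds the Class 6.1 ocean vessel limit of 500 g.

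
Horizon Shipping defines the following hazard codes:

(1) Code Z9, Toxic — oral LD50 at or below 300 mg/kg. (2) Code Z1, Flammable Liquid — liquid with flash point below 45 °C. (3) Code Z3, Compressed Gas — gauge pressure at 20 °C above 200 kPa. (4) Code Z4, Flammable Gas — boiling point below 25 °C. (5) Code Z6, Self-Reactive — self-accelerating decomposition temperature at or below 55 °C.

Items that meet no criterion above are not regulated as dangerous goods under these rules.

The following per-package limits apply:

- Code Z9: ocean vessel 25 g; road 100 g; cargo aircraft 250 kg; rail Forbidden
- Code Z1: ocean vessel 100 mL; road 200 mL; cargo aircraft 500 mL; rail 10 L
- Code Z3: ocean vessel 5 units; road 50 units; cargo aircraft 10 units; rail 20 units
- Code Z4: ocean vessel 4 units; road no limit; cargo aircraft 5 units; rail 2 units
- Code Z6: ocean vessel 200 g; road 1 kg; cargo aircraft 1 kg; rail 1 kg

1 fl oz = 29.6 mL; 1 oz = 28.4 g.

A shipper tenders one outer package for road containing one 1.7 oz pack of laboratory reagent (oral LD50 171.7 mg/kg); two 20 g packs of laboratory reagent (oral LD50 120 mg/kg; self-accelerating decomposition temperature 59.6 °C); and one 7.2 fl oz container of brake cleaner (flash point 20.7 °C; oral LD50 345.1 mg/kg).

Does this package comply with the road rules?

No

Laboratory reagent: oral LD50 171.7 mg/kg ≤ 300 mg/kg → Code Z9 (Toxic).
The laboratory reagent has oral LD50 120 mg/kg, which is ≤ 300 mg/kg, so it is Code Z9 (Toxic).
The brake cleaner has flash point 20.7 °C, which is < 45 °C, so it is Code Z1 (Flammable Liquid).
Total Code Z9: (one 1.7 oz pack = 48.28 g) + (two 20 g packs = 40 g) = 88.28 g.
That is within the Code Z9 road limit of 100 g.
Code Z1 quantity: one 7.2 fl oz container = 213.12 mL.
213.12 mL > 200 mL (road limit, Code Z1) — over the limit.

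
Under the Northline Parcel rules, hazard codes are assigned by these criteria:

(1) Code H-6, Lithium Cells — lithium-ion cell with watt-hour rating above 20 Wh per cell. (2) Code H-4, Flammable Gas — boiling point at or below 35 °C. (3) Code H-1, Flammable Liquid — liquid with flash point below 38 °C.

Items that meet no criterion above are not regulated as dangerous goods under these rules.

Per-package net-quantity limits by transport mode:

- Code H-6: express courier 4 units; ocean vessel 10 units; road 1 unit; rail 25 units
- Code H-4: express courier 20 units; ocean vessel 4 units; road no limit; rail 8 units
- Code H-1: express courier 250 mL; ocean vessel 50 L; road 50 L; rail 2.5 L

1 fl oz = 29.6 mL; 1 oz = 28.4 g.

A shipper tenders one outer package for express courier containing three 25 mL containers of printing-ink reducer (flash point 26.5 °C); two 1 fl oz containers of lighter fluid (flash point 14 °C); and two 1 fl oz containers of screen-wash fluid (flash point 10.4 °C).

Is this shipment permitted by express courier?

With flash point 26.5 °C (< 38 °C), the printing-ink reducer falls in Code H-1.
Flash point 14 °C meets the Code H-1 criterion (Flammable Liquid), so the lighter fluid is Code H-1.
Screen-wash fluid: flash point 10.4 °C < 38 °C → Code H-1 (Flammable Liquid).
Total Code H-1: (three 25 mL containers = 75 mL) + (two 1 fl oz containers = 59.2 mL) + (two 1 fl oz containers = 59.2 mL) = 193.4 mL.
193.4 mL is within the express courier limit of 250 mL for Code H-1.

Yes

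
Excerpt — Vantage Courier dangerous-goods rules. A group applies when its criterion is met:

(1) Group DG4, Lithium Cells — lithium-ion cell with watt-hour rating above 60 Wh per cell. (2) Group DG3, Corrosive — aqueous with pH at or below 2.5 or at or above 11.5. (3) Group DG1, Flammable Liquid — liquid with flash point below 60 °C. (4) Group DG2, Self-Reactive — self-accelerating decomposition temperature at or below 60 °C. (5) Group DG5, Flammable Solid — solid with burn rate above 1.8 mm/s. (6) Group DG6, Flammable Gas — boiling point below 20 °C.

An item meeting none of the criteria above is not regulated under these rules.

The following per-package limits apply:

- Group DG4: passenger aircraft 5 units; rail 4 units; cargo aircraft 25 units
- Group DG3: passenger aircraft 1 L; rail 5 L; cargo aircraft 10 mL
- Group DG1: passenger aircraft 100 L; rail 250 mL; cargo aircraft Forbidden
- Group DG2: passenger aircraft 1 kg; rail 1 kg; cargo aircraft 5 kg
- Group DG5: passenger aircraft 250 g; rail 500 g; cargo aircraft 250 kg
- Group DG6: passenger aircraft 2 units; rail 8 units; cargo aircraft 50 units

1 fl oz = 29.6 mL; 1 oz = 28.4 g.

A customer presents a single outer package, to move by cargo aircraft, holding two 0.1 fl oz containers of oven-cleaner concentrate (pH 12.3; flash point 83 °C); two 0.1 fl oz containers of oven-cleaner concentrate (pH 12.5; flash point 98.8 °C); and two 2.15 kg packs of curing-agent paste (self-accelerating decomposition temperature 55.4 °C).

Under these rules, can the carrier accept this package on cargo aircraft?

The oven-cleaner concentrate has pH 12.3, which is ≥ 11.5, so it is Group DG3 (Corrosive).
The oven-cleaner concentrate has pH 12.5, which is ≥ 11.5, so it is Group DG3 (Corrosive).
The curing-agent paste has self-accelerating decomposition temperature 55.4 °C, which is ≤ 60 °C, so it is Group DG2 (Self-Reactive).
Total Group DG3: (two 0.1 fl oz containers = 5.92 mL) + (two 0.1 fl oz containers = 5.92 mL) = 11.84 mL.
That exceeds the Group DG3 cargo aircraft limit of 10 mL.
Group DG2 quantity: two 2.15 kg packs = 4.3 kg.
4.3 kg ≤ 5 kg (cargo aircraft limit, Group DG2) — within limit.

No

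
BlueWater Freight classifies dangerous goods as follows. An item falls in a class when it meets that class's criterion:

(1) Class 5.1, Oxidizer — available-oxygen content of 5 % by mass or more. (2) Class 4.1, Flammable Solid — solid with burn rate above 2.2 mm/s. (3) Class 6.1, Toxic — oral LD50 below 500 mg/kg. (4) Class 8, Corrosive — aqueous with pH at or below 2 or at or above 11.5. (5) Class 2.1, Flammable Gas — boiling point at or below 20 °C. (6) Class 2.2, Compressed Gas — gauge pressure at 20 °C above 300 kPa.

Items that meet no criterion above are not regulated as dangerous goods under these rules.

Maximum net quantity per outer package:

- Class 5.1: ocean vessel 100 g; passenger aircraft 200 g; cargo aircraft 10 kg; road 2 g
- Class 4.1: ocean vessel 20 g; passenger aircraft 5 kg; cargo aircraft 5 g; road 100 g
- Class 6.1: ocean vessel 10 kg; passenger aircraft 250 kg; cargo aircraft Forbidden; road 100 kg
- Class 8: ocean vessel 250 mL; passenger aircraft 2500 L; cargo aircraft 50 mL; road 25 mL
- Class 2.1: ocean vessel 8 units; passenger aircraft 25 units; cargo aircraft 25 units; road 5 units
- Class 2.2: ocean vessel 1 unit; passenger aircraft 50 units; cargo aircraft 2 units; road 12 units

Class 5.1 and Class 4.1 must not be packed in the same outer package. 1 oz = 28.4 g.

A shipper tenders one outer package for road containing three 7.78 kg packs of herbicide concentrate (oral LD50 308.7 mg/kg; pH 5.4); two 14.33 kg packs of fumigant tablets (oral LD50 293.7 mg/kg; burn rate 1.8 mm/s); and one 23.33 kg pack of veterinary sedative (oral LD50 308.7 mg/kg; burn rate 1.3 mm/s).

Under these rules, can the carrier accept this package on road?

With oral LD50 308.7 mg/kg (< 500 mg/kg), the herbicide concentrate falls in Class 6.1.
Fumigant tablets: oral LD50 293.7 mg/kg < 500 mg/kg → Class 6.1 (Toxic).
Veterinary sedative: oral LD50 308.7 mg/kg < 500 mg/kg → Class 6.1 (Toxic).
Class 6.1 net quantity: (three 7.78 kg packs = 23.34 kg) + (two 14.33 kg packs = 28.66 kg) + 23.33 kg = 75.33 kg.
75.33 kg ≤ 100 kg (road limit, Class 6.1) — within limit.

Yes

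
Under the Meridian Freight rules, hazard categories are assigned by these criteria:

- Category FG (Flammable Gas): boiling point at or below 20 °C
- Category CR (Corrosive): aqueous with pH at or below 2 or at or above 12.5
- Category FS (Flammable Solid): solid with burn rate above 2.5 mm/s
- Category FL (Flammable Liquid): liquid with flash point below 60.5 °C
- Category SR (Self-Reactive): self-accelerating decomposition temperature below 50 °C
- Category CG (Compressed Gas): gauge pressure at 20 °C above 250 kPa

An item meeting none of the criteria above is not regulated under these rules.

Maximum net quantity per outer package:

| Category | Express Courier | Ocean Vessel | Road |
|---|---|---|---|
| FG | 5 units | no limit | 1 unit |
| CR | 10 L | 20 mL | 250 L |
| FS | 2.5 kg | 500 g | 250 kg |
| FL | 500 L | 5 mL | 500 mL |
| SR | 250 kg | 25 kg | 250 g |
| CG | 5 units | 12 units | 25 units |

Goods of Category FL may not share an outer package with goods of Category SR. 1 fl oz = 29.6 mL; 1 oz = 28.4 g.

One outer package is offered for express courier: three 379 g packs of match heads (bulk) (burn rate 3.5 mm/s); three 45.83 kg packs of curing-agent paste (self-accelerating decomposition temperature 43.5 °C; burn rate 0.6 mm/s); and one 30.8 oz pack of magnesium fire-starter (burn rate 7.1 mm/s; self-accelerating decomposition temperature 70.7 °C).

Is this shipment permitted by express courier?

The match heads (bulk) have burn rate 3.5 mm/s, which is > 2.5 mm/s, so they are Category FS (Flammable Solid).
Self-accelerating decomposition temperature 43.5 °C meets the Category SR criterion (Self-Reactive), so the curing-agent paste is Category SR.
Burn rate 7.1 mm/s meets the Category FS criterion (Flammable Solid), so the magnesium fire-starter is Category FS.
Total Category FS: (three 379 g packs = 1.137 kg) + (one 30.8 oz pack = 874.72 g) = 2011.72 g.
2011.72 g ≤ 2.5 kg (express courier limit, Category FS) — within limit.
Category SR quantity: three 45.83 kg packs = 137.49 kg.
137.49 kg ≤ 250 kg (express courier limit, Category SR) — within limit.
The segregation rule (Category FL with Category SR) does not apply to Category FS with Category SR.
Every hazard category is within its express courier limit and no segregation rule is violated.

Yes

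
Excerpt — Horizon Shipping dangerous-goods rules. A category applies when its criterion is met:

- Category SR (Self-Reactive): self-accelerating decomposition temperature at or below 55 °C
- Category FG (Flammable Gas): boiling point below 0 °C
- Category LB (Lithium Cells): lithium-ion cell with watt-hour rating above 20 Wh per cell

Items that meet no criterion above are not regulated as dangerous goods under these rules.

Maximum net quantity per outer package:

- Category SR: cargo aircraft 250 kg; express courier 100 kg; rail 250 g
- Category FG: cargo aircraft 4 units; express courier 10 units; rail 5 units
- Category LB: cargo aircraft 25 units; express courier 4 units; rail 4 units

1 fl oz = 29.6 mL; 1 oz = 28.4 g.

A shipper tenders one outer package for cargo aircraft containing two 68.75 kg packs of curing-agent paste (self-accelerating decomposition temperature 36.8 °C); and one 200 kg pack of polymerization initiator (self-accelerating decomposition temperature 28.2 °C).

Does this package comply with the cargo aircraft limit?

No

With self-accelerating decomposition temperature 36.8 °C (≤ 55 °C), the curing-agent paste falls in Category SR.
Self-accelerating decomposition temperature 28.2 °C meets the Category SR criterion (Self-Reactive), so the polymerization initiator is Category SR.
Total Category SR: (two 68.75 kg packs = 137.5 kg) + 200 kg = 337.5 kg.
337.5 kg exceeds the cargo aircraft limit of 250 kg for Category SR.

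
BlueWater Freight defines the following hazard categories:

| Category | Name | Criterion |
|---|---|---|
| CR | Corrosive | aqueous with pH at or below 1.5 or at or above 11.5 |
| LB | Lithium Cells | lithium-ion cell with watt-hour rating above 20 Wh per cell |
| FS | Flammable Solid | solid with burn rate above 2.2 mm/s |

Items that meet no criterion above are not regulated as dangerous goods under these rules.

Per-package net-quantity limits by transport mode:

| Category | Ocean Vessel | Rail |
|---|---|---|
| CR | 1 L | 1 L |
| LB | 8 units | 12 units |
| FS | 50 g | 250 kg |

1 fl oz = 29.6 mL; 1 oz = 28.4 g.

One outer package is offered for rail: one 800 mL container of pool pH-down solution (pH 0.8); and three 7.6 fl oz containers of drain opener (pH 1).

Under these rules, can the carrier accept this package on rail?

No

The pool pH-down solution has pH 0.8, which is ≤ 1.5, so it is Category CR (Corrosive).
The drain opener has pH 1, which is ≤ 1.5, so it is Category CR (Corrosive).
Category CR net quantity: 800 mL + (three 7.6 fl oz containers = 674.88 mL) = 1474.88 mL.
That exceeds the Category CR rail limit of 1 L.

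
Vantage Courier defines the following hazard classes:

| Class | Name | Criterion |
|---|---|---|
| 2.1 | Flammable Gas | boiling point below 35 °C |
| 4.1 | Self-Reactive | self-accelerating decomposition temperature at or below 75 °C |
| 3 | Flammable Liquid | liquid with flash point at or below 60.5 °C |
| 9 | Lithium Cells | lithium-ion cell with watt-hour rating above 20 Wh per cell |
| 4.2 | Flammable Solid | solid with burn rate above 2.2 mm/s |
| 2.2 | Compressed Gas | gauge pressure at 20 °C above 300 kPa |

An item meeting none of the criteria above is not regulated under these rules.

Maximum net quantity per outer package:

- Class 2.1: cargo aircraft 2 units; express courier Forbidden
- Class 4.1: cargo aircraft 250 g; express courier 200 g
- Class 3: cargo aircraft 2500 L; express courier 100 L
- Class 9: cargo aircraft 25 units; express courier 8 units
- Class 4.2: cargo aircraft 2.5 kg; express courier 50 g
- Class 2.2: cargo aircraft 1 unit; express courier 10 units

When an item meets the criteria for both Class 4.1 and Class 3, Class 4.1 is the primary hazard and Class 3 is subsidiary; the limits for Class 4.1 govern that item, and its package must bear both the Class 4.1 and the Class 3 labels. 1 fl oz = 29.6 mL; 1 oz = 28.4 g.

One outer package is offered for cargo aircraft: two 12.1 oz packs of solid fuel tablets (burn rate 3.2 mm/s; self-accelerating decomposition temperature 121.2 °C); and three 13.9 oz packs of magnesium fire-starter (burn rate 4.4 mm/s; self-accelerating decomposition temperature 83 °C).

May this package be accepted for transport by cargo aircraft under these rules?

Yes

With burn rate 3.2 mm/s (> 2.2 mm/s), the solid fuel tablets fall in Class 4.2.
Magnesium fire-starter: burn rate 4.4 mm/s > 2.2 mm/s → Class 4.2 (Flammable Solid).
Total Class 4.2: (two 12.1 oz packs = 687.28 g) + (three 13.9 oz packs = 1184.28 g) = 1871.56 g.
That is within the Class 4.2 cargo aircraft limit of 2.5 kg.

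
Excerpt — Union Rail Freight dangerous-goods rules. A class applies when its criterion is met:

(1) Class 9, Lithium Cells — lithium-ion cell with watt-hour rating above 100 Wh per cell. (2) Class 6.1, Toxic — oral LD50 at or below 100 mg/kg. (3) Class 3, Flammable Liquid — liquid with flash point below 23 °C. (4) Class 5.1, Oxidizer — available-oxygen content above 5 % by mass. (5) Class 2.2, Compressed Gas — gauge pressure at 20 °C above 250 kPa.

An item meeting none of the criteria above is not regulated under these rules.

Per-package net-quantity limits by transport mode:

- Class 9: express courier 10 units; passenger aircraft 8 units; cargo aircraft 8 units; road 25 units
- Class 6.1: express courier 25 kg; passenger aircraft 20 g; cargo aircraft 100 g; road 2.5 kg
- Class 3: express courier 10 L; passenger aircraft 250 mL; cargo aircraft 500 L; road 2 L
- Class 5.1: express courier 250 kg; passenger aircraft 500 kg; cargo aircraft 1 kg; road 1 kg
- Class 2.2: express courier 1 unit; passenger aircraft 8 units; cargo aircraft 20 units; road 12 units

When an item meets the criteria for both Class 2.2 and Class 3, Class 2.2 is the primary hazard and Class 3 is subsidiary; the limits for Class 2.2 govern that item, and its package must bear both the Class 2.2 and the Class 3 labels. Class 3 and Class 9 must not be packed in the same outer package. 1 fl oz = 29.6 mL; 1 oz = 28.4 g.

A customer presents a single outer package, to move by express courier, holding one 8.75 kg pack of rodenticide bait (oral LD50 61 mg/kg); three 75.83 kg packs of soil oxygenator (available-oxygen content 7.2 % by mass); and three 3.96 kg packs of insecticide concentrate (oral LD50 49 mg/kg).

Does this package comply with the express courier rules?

Yes

The rodenticide bait has oral LD50 61 mg/kg, which is ≤ 100 mg/kg, so it is Class 6.1 (Toxic).
Available-oxygen content 7.2 % by mass meets the Class 5.1 criterion (Oxidizer), so the soil oxygenator is Class 5.1.
The insecticide concentrate has oral LD50 49 mg/kg, which is ≤ 100 mg/kg, so it is Class 6.1 (Toxic).
Total Class 6.1: 8.75 kg + (three 3.96 kg packs = 11.88 kg) = 20.63 kg.
That is within the Class 6.1 express courier limit of 25 kg.
Class 5.1 quantity: three 75.83 kg packs = 227.49 kg.
That is within the Class 5.1 express courier limit of 250 kg.
The segregation rule (Class 3 with Class 9) does not apply to Class 6.1 with Class 5.1.
Every hazard class is within its express courier limit and no segregation rule is violated.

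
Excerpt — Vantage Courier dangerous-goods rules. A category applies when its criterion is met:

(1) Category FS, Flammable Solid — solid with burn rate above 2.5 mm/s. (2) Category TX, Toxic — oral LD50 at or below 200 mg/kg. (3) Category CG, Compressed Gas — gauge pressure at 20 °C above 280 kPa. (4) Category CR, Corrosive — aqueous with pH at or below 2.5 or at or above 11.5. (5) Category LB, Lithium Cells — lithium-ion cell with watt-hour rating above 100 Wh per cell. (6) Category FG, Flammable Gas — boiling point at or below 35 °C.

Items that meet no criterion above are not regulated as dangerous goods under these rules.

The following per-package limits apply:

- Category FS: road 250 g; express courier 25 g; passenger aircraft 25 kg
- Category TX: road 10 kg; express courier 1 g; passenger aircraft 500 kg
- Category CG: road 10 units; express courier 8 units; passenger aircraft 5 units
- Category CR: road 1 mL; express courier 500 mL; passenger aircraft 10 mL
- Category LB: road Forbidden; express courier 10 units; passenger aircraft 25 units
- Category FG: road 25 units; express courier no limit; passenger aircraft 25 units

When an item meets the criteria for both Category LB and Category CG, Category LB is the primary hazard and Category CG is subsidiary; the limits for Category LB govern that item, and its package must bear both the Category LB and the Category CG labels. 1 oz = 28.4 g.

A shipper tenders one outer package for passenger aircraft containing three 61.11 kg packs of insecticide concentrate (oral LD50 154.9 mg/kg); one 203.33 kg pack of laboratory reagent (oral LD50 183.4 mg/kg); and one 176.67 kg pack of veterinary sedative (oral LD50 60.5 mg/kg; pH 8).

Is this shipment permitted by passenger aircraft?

No

The insecticide concentrate has oral LD50 154.9 mg/kg, which is ≤ 200 mg/kg, so it is Category TX (Toxic).
With oral LD50 183.4 mg/kg (≤ 200 mg/kg), the laboratory reagent falls in Category TX.
Oral LD50 60.5 mg/kg meets the Category TX criterion (Toxic), so the veterinary sedative is Category TX.
Total Category TX: (three 61.11 kg packs = 183.33 kg) + 203.33 kg + 176.67 kg = 563.33 kg.
That exceeds the Category TX passenger aircraft limit of 500 kg.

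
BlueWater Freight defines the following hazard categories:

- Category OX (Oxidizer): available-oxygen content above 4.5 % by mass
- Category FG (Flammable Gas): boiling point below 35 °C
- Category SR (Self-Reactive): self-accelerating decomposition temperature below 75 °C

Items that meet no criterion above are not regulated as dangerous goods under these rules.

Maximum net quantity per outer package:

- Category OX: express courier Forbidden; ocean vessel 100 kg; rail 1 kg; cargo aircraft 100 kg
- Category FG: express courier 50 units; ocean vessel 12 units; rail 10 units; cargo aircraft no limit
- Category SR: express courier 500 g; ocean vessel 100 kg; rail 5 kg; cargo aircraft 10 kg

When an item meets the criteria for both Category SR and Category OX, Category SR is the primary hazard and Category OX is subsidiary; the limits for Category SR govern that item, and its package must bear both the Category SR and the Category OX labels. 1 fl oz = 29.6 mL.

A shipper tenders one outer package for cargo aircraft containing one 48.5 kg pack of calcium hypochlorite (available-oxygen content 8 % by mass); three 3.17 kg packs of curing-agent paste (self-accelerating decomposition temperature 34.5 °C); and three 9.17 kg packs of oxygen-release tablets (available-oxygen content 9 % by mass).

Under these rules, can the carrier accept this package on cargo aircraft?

Yes

Calcium hypochlorite: available-oxygen content 8 % by mass > 4.5 % by mass → Category OX (Oxidizer).
Self-accelerating decomposition temperature 34.5 °C meets the Category SR criterion (Self-Reactive), so the curing-agent paste is Category SR.
With available-oxygen content 9 % by mass (> 4.5 % by mass), the oxygen-release tablets fall in Category OX.
Total Category OX: 48.5 kg + (three 9.17 kg packs = 27.51 kg) = 76.01 kg.
76.01 kg is within the cargo aircraft limit of 100 kg for Category OX.
Category SR quantity: three 3.17 kg packs = 9.51 kg.
9.51 kg is within the cargo aircraft limit of 10 kg for Category SR.
Every hazard category is within its cargo aircraft limit and no segregation rule is violated.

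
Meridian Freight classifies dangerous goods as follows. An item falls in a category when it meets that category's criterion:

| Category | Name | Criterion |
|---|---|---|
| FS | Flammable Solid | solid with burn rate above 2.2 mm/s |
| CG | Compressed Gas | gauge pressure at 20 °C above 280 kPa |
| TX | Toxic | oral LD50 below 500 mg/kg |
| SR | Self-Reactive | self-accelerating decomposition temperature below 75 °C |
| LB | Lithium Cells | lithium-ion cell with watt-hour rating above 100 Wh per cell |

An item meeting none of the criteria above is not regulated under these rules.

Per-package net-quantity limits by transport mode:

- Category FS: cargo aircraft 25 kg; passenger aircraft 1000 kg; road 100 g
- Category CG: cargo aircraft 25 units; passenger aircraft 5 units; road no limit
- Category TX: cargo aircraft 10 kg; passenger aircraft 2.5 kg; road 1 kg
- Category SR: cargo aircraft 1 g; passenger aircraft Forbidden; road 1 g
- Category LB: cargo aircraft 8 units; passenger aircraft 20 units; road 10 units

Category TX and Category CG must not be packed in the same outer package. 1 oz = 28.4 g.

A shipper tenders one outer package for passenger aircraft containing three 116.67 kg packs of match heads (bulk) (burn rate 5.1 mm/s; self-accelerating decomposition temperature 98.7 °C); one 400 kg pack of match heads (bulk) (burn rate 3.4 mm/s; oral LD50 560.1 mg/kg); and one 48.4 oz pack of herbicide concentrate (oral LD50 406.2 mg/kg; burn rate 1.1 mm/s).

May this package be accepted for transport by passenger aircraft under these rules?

With burn rate 5.1 mm/s (> 2.2 mm/s), the match heads (bulk) fall in Category FS.
The match heads (bulk) have burn rate 3.4 mm/s, which is > 2.2 mm/s, so they are Category FS (Flammable Solid).
With oral LD50 406.2 mg/kg (< 500 mg/kg), the herbicide concentrate falls in Category TX.
Category TX quantity: one 48.4 oz pack = 1374.56 g.
1374.56 g ≤ 2.5 kg (passenger aircraft limit, Category TX) — within limit.
Category FS net quantity: (three 116.67 kg packs = 350.01 kg) + 400 kg = 750.01 kg.
750.01 kg ≤ 1000 kg (passenger aircraft limit, Category FS) — within limit.
The segregation rule (Category TX with Category CG) does not apply to Category TX with Category FS.
Every hazard category is within its passenger aircraft limit and no segregation rule is violated.

Yes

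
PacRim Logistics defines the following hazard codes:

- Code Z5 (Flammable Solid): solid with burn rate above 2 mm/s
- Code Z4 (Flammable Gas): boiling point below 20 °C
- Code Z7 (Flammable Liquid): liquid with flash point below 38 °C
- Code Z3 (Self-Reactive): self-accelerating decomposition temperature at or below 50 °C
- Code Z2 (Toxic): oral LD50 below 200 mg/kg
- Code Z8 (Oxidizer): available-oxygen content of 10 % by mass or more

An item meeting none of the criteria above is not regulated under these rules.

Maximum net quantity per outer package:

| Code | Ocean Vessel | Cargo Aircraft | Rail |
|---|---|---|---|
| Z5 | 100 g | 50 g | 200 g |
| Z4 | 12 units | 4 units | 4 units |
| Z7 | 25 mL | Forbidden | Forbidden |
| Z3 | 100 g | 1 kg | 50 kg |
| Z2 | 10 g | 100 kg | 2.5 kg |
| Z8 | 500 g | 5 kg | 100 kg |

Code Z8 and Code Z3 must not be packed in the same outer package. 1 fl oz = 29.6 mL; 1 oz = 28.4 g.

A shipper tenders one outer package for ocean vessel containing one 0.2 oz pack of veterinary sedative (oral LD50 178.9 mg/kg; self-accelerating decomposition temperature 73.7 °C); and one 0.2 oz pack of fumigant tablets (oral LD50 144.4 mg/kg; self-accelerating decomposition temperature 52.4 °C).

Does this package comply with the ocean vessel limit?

Veterinary sedative: oral LD50 178.9 mg/kg < 200 mg/kg → Code Z2 (Toxic).
The fumigant tablets have oral LD50 144.4 mg/kg, which is < 200 mg/kg, so they are Code Z2 (Toxic).
Code Z2 net quantity: (one 0.2 oz pack = 5.68 g) + (one 0.2 oz pack = 5.68 g) = 11.36 g.
That exceeds the Code Z2 ocean vessel limit of 10 g.

No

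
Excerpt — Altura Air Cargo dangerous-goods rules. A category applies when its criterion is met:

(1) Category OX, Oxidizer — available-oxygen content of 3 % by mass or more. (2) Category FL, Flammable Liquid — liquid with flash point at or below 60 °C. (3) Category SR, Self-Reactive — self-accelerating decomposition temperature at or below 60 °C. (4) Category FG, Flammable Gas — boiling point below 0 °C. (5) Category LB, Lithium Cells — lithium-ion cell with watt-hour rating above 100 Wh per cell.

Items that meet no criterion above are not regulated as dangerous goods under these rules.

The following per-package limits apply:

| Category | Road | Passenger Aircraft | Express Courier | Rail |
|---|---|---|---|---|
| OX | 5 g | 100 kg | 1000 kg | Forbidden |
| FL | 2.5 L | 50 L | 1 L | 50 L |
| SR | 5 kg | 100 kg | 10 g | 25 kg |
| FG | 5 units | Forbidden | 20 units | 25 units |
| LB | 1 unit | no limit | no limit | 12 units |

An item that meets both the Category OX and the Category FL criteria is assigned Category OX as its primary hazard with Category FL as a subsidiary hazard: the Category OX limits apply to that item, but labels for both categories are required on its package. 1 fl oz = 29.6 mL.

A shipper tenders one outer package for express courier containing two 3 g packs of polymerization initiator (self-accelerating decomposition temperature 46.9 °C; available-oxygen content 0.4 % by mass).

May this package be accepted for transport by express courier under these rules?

Yes

Self-accelerating decomposition temperature 46.9 °C meets the Category SR criterion (Self-Reactive), so the polymerization initiator is Category SR.
Category SR quantity: two 3 g packs = 6 g.
That is within the Category SR express courier limit of 10 g.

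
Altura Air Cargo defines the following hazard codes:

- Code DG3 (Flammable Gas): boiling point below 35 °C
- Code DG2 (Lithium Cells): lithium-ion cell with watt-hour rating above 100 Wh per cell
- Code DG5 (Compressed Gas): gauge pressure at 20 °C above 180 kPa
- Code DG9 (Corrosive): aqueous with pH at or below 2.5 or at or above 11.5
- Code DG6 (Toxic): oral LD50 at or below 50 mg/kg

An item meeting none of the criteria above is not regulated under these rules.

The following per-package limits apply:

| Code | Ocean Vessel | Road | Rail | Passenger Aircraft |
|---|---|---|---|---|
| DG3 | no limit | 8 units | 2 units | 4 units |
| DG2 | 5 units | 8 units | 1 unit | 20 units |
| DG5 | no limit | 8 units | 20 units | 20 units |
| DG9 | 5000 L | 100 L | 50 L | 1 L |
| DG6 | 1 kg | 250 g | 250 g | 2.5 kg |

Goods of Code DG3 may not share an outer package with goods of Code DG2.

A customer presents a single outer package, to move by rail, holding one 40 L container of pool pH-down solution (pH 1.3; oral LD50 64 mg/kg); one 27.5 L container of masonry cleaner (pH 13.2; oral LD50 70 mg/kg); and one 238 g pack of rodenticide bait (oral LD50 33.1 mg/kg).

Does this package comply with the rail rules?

With pH 1.3 (≤ 2.5), the pool pH-down solution falls in Code DG9.
pH 13.2 meets the Code DG9 criterion (Corrosive), so the masonry cleaner is Code DG9.
Rodenticide bait: oral LD50 33.1 mg/kg ≤ 50 mg/kg → Code DG6 (Toxic).
Code DG9 net quantity: 40 L + 27.5 L = 67.5 L.
67.5 L > 50 L (rail limit, Code DG9) — over the limit.
Code DG6 quantity: 238 g.
238 g is within the rail limit of 250 g for Code DG6.
The segregation rule (Code DG3 with Code DG2) does not apply to Code DG9 with Code DG6.

No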